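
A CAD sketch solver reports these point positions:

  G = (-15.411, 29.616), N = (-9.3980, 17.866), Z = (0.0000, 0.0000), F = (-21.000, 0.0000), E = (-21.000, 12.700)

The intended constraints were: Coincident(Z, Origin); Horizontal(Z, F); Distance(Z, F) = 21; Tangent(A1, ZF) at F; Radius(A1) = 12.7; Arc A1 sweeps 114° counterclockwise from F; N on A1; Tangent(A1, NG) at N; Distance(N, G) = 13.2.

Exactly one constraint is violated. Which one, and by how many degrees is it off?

Tangent(A1, NG) at N — off by 3.10°.

Z = (0.00, 0.00) ✓; Z.y = 0.00, F.y = 0.00 ✓; |ZF| = 21.00 ✓; ∠(EF, FZ) = 90.00° ✓; |EF| = 12.70 ✓; bearing(E→N) − bearing(E→F) = 114.0° ✓; |EN| = 12.70 ✓; ∠(EN, NG) = 86.90° ✗; |NG| = 13.20 ✓.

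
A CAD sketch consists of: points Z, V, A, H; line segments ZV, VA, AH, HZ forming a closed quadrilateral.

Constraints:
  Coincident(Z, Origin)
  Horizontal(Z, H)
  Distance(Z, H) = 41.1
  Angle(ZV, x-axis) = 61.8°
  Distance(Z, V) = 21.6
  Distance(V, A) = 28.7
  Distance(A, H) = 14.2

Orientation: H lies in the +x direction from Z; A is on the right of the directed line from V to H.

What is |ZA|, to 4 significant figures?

27.73

Z is at the origin; Z and H share the same y with |ZH| = 41.1 and H in +x, so H = (41.1, 0). ZV runs at 61.8° with |ZV| = 21.6, so V = (10.21, 19.04). A is determined by |VA| = 28.7 and |AH| = 14.2 together: it lies at the intersection of circle(V, 28.7) and circle(H, 14.2). With |VH| = 36.29, the foot of the radical line on VH is 26.71 from V and the perpendicular offset is √(28.7² − 26.71²) = 10.49. Taking the right-of-VH solution: A = (27.45, -3.908).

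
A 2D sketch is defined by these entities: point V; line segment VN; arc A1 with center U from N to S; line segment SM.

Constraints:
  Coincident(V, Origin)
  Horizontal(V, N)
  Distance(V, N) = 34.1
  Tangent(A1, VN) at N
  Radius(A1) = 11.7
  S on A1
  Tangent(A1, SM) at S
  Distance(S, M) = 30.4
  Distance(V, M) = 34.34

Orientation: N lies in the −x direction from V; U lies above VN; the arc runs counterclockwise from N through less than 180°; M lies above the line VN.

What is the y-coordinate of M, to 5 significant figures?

33.010

V is at the origin; VN is horizontal with |VN| = 34.1 and N on the −x side, so N = (-34.100, 0.0000). A1 meets VN tangentially, so UN is at right angles to VN, so U = N + (0, 11.7) = (-34.100, 11.700). Since US ⟂ SM (tangency), |UM| = √(11.7² + 30.4²) = 32.574 regardless of where S sits on A1. So M lies on both circle(V, 34.34) and circle(U, 32.574); the above-VN intersection is M = (-9.4641, 33.010). S is the foot of the tangent from M: S = (-23.778, 6.1910).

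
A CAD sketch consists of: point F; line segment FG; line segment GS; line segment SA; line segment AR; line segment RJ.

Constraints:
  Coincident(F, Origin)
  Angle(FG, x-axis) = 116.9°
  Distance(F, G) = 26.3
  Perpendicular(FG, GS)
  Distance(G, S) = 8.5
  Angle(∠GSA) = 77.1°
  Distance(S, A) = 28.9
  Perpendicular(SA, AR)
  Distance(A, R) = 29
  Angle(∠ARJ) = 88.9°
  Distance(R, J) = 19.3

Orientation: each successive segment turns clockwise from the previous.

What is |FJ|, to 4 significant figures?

31.76

F is at the origin; FG runs at 116.9° with length 26.3, so G = (-11.90, 23.45). The perpendicularity gives GS at right angles to FG, so GS runs at 26.90°; with |GS| = 8.5, S = (-4.319, 27.30). ∠GSA = 77.1° gives SA at -76.00° from the x-axis; with |SA| = 28.9, A = (2.673, -0.7416). The perpendicularity gives AR at right angles to SA, so AR runs at -166.0°; with |AR| = 29.0, R = (-25.47, -7.757). ∠ARJ = 88.9° gives RJ at 102.9° from the x-axis; with |RJ| = 19.3, J = (-29.77, 11.06). Then |FJ| = |J − F| = 31.76.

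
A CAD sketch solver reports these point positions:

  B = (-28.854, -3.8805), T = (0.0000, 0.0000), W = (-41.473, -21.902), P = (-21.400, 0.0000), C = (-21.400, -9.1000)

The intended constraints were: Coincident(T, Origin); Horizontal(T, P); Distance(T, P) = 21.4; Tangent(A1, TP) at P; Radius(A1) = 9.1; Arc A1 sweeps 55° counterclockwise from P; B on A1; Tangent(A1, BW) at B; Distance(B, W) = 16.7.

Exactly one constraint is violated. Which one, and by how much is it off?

Distance(B, W) = 16.7 — off by 5.30.

T = (0.00, 0.00) ✓; T.y = 0.00, P.y = 0.00 ✓; |TP| = 21.40 ✓; ∠(CP, PT) = 90.00° ✓; |CP| = 9.100 ✓; bearing(C→B) − bearing(C→P) = 55.00° ✓; |CB| = 9.100 ✓; ∠(CB, BW) = 90.00° ✓; |BW| = 22.00 ✗.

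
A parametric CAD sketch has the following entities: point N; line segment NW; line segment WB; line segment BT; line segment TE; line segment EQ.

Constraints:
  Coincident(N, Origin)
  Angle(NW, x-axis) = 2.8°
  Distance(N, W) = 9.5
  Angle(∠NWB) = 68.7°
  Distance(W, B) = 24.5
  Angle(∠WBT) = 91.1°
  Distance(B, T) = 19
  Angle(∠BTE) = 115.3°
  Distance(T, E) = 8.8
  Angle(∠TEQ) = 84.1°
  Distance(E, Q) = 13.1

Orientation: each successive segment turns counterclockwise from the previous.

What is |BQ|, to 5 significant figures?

16.116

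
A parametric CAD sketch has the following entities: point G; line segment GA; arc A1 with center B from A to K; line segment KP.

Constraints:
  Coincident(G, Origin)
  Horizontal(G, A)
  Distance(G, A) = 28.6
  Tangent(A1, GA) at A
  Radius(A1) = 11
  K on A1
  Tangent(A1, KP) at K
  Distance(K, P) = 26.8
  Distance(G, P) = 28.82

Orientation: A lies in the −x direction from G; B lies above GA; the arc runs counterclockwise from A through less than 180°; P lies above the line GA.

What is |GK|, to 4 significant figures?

19.90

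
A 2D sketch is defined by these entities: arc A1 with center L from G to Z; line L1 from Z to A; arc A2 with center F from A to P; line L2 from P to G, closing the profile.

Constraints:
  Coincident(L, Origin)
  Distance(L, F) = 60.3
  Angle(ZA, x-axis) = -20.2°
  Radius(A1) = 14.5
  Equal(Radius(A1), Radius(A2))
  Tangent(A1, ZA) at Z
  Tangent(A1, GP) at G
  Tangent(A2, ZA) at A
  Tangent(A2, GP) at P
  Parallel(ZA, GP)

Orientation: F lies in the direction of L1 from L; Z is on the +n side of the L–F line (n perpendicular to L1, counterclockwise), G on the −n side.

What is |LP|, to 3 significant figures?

62.0

The slot axis is L1's direction at -20.2°, so u = (cos -20.2°, sin -20.2°) = (0.938, -0.345) and n = (−sin -20.2°, cos -20.2°) = (0.345, 0.938). L is at the origin and F lies 60.3 along u from L, so F = 60.3·u = (56.6, -20.8). Tangency of A1 to both parallel lines with radius 14.5 puts Z and G at L ± 14.5·n: Z = (5.01, 13.6), G = (-5.01, -13.6). Equal radii place A and P the same way about F: A = F + 14.5·n = (61.6, -7.21), P = F − 14.5·n = (51.6, -34.4). Then |LP| = |P − L| = 62.0.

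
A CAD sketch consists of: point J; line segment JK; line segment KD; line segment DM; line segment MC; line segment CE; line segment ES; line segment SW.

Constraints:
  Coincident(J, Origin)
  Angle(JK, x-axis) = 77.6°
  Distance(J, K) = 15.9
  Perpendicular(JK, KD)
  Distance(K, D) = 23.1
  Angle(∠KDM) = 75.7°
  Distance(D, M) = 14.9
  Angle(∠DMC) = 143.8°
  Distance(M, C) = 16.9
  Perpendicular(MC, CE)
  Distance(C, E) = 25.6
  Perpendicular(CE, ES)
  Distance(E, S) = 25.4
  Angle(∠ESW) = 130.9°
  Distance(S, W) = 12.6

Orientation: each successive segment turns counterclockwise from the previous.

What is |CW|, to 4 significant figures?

37.29

J is at the origin; JK runs at 77.6° with length 15.9, so K = (3.414, 15.53). JK ⟂ KD, so KD runs at 167.6°; with |KD| = 23.1, D = (-19.15, 20.49). ∠KDM = 75.7° gives DM at -88.10° from the x-axis; with |DM| = 14.9, M = (-18.65, 5.598). ∠DMC = 143.8° gives MC at -51.90° from the x-axis; with |MC| = 16.9, C = (-8.225, -7.702). MC ⟂ CE, so CE runs at 38.10°; with |CE| = 25.6, E = (11.92, 8.095). CE is perpendicular to ES, so ES runs at 128.1°; with |ES| = 25.4, S = (-3.752, 28.08). ∠ESW = 130.9° gives SW at 177.2° from the x-axis; with |SW| = 12.6, W = (-16.34, 28.70). Then |CW| = |W − C| = 37.29.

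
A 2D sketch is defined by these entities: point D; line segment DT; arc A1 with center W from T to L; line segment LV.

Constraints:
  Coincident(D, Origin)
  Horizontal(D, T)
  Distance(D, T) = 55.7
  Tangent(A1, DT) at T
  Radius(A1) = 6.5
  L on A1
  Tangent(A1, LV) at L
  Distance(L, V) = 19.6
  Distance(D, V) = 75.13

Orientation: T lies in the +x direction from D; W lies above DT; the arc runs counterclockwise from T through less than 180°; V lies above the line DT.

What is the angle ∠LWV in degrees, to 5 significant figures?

71.653°

D is at the origin; DT is horizontal with |DT| = 55.7 and T on the +x side, so T = (55.700, 0.0000). Since A1 is tangent to DT there, WT ⟂ DT, so W = T + (0, 6.5) = (55.700, 6.5000). Since WL ⟂ LV (tangency), |WV| = √(6.5² + 19.6²) = 20.650 regardless of where L sits on A1. So V lies on both circle(D, 75.13) and circle(W, 20.650); the above-DT intersection is V = (72.995, 17.782). L is the foot of the tangent from V: L = (60.784, 2.4504).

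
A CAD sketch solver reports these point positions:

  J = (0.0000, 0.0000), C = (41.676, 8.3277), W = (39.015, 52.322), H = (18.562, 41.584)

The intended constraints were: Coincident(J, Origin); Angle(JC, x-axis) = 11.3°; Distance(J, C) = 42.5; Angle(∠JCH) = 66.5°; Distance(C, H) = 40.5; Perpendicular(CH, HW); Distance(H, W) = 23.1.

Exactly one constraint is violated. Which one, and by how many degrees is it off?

Perpendicular(CH, HW) — off by 7.10°.

J = (0.00, 0.00) ✓; JC at 11.30° ✓; |JC| = 42.50 ✓; ∠JCH = 66.50° ✓; |CH| = 40.50 ✓; ∠(CH, HW) = 97.10° ✗; |HW| = 23.10 ✓.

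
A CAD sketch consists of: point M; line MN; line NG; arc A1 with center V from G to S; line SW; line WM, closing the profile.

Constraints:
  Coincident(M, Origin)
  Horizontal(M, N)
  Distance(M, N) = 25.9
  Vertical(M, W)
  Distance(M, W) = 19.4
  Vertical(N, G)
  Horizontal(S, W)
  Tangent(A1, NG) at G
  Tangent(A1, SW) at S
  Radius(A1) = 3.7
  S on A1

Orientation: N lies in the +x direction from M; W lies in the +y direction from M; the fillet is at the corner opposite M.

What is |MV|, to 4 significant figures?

27.19

M is at the origin; MN is horizontal with |MN| = 25.9 and N on the +x side, so N = (25.90, 0.000). MW is vertical with |MW| = 19.4 and W on the +y side, so W = (0.000, 19.40). The virtual corner opposite M is at (25.90, 19.40). The tangent condition forces VG to be normal to NG and since A1 is tangent to SW there, VS ⟂ SW, with radius 3.7, so the center V sits 3.7 in from both sides at V = (22.20, 15.70). Then |MV| = |V − M| = 27.19.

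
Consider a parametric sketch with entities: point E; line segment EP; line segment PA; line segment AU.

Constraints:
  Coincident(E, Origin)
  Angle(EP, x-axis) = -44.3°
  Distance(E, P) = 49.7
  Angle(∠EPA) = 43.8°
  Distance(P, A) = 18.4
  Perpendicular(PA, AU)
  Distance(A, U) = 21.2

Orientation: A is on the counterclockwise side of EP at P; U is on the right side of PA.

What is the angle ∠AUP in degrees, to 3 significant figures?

41.0°

E is at the origin; EP runs at -44.3° with length 49.7, so P = 49.7·(cos -44.3°, sin -44.3°) = (35.6, -34.7). ∠EPA = 43.8°, so PA runs at -44.3° + (180° − 43.8°) = 91.9° from the x-axis; with |PA| = 18.4, A = P + 18.4·(cos 91.9°, sin 91.9°) = (35.0, -16.3). The perpendicularity gives AU at right angles to PA; with |AU| = 21.2 on the right of PA, U = A + 21.2·(0.999, 0.0332) = (56.1, -15.6). Then cos ∠AUP = UA·UP / (|UA||UP|), giving 41.0°.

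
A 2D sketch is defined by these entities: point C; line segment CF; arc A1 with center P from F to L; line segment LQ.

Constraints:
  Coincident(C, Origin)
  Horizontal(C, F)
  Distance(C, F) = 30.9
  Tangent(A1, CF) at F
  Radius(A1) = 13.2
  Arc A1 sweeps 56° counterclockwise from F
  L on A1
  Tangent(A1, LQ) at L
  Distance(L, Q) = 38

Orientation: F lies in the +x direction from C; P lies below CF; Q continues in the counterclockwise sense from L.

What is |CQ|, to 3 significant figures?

37.3

C is at the origin; CF is horizontal with |CF| = 30.9 and F on the +x side, so F = (30.9, 0.00). A1 meets CF tangentially, so PF is at right angles to CF, so P = F + (0, -13.2) = (30.9, -13.2). On A1, F sits at bearing 90° from P; a 56° counterclockwise sweep puts L at bearing 146°, so L = P + 13.2·(cos 146°, sin 146°) = (20.0, -5.82). Since A1 is tangent to LQ there, PL ⟂ LQ, so LQ runs along (−sin 146°, cos 146°); with |LQ| = 38.0, Q = (-1.29, -37.3). Then |CQ| = |Q − C| = 37.3.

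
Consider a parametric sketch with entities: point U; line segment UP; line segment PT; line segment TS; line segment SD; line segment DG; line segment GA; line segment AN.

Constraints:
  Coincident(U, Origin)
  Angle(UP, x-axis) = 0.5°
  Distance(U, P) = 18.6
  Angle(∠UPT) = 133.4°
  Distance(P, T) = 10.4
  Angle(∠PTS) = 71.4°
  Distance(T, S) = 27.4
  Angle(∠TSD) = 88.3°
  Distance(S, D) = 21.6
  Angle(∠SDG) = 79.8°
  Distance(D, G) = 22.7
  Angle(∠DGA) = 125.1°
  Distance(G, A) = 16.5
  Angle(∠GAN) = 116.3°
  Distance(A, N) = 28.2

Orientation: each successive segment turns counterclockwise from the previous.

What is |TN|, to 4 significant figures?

25.61

U is at the origin; UP runs at 0.5° with length 18.6, so P = (18.60, 0.1623). ∠UPT = 133.4° gives PT at 47.10° from the x-axis; with |PT| = 10.4, T = (25.68, 7.781). ∠PTS = 71.4° gives TS at 155.7° from the x-axis; with |TS| = 27.4, S = (0.7063, 19.06). ∠TSD = 88.3° gives SD at -112.6° from the x-axis; with |SD| = 21.6, D = (-7.594, -0.8851). ∠SDG = 79.8° gives DG at -12.40° from the x-axis; with |DG| = 22.7, G = (14.58, -5.760). ∠DGA = 125.1° gives GA at 42.50° from the x-axis; with |GA| = 16.5, A = (26.74, 5.388). ∠GAN = 116.3° gives AN at 106.2° from the x-axis; with |AN| = 28.2, N = (18.87, 32.47). Then |TN| = |N − T| = 25.61.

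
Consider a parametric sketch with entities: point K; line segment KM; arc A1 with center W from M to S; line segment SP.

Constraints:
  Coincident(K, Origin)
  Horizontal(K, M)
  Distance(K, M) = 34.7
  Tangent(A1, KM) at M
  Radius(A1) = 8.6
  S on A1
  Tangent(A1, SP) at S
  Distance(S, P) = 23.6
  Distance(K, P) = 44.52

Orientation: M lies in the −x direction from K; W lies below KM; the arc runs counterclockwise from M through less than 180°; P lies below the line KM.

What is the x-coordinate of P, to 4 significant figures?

-29.65

Checks: |WS| = 8.600 ✓; ∠(WS, SP) = 90.00° ✓; |SP| = 23.60 ✓; |KP| = 44.52 ✓.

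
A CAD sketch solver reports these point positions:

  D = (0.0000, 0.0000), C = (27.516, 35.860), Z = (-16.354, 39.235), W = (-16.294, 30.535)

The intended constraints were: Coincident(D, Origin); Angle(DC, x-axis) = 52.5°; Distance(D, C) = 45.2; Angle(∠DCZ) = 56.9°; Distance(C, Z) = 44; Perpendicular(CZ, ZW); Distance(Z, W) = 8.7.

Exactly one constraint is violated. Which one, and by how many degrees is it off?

Perpendicular(CZ, ZW) — off by 4.79°.

D = (0.00, 0.00) ✓; DC at 52.50° ✓; |DC| = 45.20 ✓; ∠DCZ = 56.90° ✓; |CZ| = 44.00 ✓; ∠(CZ, ZW) = 94.79° ✗; |ZW| = 8.700 ✓.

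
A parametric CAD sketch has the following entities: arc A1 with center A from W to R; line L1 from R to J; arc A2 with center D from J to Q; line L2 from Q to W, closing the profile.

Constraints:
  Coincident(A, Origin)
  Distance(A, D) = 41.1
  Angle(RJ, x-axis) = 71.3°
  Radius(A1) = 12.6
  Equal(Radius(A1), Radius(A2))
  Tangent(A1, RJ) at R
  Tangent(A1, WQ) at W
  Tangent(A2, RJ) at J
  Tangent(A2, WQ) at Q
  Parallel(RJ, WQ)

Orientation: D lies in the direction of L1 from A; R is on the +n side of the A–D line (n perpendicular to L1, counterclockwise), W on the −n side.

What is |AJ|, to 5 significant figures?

42.988

The slot axis is L1's direction at 71.3°, so u = (cos 71.3°, sin 71.3°) = (0.32061, 0.94721) and n = (−sin 71.3°, cos 71.3°) = (-0.94721, 0.32061). A is at the origin and D lies 41.1 along u from A, so D = 41.1·u = (13.177, 38.930). Tangency of A1 to both parallel lines with radius 12.6 puts R and W at A ± 12.6·n: R = (-11.935, 4.0397), W = (11.935, -4.0397). Equal radii place J and Q the same way about D: J = D + 12.6·n = (1.2423, 42.970), Q = D − 12.6·n = (25.112, 34.891). Then |AJ| = |J − A| = 42.988.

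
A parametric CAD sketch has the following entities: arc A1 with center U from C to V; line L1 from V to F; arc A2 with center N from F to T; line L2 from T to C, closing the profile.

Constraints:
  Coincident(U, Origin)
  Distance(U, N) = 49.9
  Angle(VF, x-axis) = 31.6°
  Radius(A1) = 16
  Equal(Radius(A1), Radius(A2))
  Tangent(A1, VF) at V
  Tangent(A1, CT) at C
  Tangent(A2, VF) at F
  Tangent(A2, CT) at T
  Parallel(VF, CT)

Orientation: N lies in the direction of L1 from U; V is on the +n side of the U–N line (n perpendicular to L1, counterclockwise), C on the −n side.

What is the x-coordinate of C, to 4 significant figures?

8.384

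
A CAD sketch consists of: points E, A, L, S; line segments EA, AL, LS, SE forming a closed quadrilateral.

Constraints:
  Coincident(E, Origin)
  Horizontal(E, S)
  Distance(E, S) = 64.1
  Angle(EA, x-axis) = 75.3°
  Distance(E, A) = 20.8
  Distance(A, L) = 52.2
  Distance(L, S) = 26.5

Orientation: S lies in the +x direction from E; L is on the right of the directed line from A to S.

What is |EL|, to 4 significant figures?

45.85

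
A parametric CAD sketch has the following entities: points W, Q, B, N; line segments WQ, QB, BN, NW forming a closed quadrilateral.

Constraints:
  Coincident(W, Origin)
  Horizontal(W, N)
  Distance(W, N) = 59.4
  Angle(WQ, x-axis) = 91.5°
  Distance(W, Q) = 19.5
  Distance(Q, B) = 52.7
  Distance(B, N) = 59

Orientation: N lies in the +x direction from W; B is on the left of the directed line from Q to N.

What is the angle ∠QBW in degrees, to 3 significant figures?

12.7°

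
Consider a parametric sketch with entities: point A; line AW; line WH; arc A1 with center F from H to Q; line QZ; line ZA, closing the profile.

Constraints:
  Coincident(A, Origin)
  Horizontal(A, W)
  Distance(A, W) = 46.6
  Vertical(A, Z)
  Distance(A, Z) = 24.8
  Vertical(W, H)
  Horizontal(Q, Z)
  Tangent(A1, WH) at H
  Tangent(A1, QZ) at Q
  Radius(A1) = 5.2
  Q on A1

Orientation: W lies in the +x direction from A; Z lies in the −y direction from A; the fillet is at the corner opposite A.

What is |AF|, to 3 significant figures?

45.8

AZ is vertical with |AZ| = 24.8 and Z on the −y side, so Z = (0.00, -24.8). The virtual corner opposite A is at (46.6, -24.8). A1 meets WH tangentially, so FH is at right angles to WH and A1 meets QZ tangentially, so FQ is at right angles to QZ, with radius 5.2, so the center F sits 5.2 in from both sides at F = (41.4, -19.6). Then |AF| = |F − A| = 45.8.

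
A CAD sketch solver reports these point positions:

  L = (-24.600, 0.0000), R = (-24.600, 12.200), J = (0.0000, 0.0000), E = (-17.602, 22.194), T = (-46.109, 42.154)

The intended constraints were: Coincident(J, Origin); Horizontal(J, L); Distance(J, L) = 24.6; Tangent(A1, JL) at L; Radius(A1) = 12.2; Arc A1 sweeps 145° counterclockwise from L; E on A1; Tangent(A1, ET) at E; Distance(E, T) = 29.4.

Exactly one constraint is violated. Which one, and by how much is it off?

Distance(E, T) = 29.4 — off by 5.40.

J = (0.00, 0.00) ✓; J.y = 0.00, L.y = 0.00 ✓; |JL| = 24.60 ✓; ∠(RL, LJ) = 90.00° ✓; |RL| = 12.20 ✓; bearing(R→E) − bearing(R→L) = 145.0° ✓; |RE| = 12.20 ✓; ∠(RE, ET) = 90.00° ✓; |ET| = 34.80 ✗.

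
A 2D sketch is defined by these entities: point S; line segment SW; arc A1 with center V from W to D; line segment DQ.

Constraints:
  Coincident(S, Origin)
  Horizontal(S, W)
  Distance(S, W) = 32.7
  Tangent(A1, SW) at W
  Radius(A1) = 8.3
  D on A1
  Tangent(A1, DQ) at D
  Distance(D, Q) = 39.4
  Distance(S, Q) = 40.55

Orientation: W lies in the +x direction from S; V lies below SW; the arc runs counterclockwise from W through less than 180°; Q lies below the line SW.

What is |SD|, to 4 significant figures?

25.69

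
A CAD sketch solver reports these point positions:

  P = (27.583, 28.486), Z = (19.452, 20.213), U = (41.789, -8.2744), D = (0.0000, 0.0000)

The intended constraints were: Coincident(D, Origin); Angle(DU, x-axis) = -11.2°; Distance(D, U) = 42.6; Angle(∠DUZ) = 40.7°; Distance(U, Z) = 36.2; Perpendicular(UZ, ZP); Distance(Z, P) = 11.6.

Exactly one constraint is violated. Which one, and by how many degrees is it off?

Perpendicular(UZ, ZP) — off by 7.40°.

D = (0.00, 0.00) ✓; DU at -11.20° ✓; |DU| = 42.60 ✓; ∠DUZ = 40.70° ✓; |UZ| = 36.20 ✓; ∠(UZ, ZP) = 82.60° ✗; |ZP| = 11.60 ✓.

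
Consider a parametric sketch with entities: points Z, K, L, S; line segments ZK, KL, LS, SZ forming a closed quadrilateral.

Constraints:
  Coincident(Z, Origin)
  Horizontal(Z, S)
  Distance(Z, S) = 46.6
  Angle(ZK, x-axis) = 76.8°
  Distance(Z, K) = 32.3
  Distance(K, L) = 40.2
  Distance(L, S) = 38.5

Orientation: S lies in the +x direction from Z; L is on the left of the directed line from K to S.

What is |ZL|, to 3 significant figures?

60.7

Checks: |KL| = 40.20 ✓; |LS| = 38.50 ✓.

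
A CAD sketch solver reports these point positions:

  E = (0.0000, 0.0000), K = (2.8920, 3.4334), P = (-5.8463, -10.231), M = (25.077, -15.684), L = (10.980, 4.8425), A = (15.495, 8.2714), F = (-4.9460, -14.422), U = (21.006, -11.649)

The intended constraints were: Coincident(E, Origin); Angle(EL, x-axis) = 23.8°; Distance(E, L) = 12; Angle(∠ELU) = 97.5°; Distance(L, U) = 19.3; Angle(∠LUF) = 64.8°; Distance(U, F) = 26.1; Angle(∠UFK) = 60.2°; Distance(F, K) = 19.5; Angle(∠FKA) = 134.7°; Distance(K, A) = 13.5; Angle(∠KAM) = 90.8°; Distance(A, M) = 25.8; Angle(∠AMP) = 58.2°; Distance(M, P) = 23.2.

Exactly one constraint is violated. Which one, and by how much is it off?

Distance(M, P) = 23.2 — off by 8.20.

E = (0.00, 0.00) ✓; EL at 23.80° ✓; |EL| = 12.00 ✓; ∠ELU = 97.50° ✓; |LU| = 19.30 ✓; ∠LUF = 64.80° ✓; |UF| = 26.10 ✓; ∠UFK = 60.20° ✓; |FK| = 19.50 ✓; ∠FKA = 134.7° ✓; |KA| = 13.50 ✓; ∠KAM = 90.80° ✓; |AM| = 25.80 ✓; ∠AMP = 58.20° ✓; |MP| = 31.40 ✗.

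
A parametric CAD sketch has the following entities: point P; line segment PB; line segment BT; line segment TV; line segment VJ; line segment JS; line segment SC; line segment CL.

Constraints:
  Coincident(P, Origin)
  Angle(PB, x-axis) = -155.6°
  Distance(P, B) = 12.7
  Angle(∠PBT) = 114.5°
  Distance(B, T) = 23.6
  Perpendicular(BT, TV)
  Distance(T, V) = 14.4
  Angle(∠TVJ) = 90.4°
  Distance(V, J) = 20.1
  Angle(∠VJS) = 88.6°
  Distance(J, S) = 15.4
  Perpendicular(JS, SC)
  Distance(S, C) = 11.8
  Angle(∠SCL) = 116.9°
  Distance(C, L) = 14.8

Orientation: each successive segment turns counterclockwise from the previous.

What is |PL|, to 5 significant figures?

27.321

P is at the origin; PB runs at -155.6° with length 12.7, so B = (-11.566, -5.2464). ∠PBT = 114.5° gives BT at -90.100° from the x-axis; with |BT| = 23.6, T = (-11.607, -28.846). BT is perpendicular to TV, so TV runs at -0.10000°; with |TV| = 14.4, V = (2.7931, -28.872). ∠TVJ = 90.4° gives VJ at 89.500° from the x-axis; with |VJ| = 20.1, J = (2.9685, -8.7723). ∠VJS = 88.6° gives JS at -179.10° from the x-axis; with |JS| = 15.4, S = (-12.430, -9.0142). The perpendicularity gives SC at right angles to JS, so SC runs at -89.100°; with |SC| = 11.8, C = (-12.244, -20.813). ∠SCL = 116.9° gives CL at -26.000° from the x-axis; with |CL| = 14.8, L = (1.0579, -27.301). Then |PL| = |L − P| = 27.321.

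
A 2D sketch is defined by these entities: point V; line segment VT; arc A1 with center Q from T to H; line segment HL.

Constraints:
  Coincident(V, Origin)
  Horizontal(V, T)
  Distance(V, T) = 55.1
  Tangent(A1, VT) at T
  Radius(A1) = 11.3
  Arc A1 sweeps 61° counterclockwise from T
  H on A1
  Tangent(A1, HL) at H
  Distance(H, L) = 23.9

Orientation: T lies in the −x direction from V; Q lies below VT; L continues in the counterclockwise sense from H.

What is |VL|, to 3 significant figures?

81.1

V is at the origin; V and T share the same y with |VT| = 55.1 and T on the −x side, so T = (-55.1, 0.00). A1 meets VT tangentially, so QT is at right angles to VT, so Q = T + (0, -11.3) = (-55.1, -11.3). On A1, T sits at bearing 90° from Q; a 61° counterclockwise sweep puts H at bearing 151°, so H = Q + 11.3·(cos 151°, sin 151°) = (-65.0, -5.82). A1 meets HL tangentially, so QH is at right angles to HL, so HL runs along (−sin 151°, cos 151°); with |HL| = 23.9, L = (-76.6, -26.7). Then |VL| = |L − V| = 81.1.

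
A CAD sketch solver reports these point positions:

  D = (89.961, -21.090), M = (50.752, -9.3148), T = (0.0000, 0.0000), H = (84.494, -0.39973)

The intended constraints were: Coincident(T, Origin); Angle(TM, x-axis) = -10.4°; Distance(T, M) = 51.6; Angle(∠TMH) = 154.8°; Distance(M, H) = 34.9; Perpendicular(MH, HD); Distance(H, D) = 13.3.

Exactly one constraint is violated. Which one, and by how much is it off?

Distance(H, D) = 13.3 — off by 8.10.

T = (0.00, 0.00) ✓; TM at -10.40° ✓; |TM| = 51.60 ✓; ∠TMH = 154.8° ✓; |MH| = 34.90 ✓; ∠(MH, HD) = 90.00° ✓; |HD| = 21.40 ✗.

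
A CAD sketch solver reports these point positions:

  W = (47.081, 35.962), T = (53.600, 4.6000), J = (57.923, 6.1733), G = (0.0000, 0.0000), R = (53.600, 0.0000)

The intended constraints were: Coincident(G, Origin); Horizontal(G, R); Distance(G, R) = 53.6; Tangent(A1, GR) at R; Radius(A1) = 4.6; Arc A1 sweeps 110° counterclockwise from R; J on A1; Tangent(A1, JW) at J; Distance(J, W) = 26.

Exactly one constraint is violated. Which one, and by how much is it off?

Distance(J, W) = 26 — off by 5.70.

G = (0.00, 0.00) ✓; G.y = 0.00, R.y = 0.00 ✓; |GR| = 53.60 ✓; ∠(TR, RG) = 90.00° ✓; |TR| = 4.600 ✓; bearing(T→J) − bearing(T→R) = 110.0° ✓; |TJ| = 4.600 ✓; ∠(TJ, JW) = 90.00° ✓; |JW| = 31.70 ✗.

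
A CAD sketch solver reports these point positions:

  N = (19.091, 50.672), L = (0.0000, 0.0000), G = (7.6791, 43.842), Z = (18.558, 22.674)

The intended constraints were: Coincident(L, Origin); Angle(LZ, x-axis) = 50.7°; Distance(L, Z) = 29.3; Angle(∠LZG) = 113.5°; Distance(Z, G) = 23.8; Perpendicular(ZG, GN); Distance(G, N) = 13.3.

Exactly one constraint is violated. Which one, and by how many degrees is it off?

Perpendicular(ZG, GN) — off by 3.70°.

L = (0.00, 0.00) ✓; LZ at 50.70° ✓; |LZ| = 29.30 ✓; ∠LZG = 113.5° ✓; |ZG| = 23.80 ✓; ∠(ZG, GN) = 86.30° ✗; |GN| = 13.30 ✓.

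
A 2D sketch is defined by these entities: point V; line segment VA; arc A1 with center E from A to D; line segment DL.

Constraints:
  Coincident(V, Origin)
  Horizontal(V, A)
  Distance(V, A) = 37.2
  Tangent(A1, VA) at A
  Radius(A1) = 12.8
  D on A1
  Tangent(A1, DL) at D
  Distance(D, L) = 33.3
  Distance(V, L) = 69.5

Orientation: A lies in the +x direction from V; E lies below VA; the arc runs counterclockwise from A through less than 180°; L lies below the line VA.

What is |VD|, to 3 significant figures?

36.2

V is at the origin; VA is horizontal with |VA| = 37.2 and A on the +x side, so A = (37.2, 0.00). The tangent condition forces EA to be normal to VA, so E = A + (0, -12.8) = (37.2, -12.8). Since ED ⟂ DL (tangency), |EL| = √(12.8² + 33.3²) = 35.7 regardless of where D sits on A1. So L lies on both circle(V, 69.5) and circle(E, 35.7); the below-VA intersection is L = (53.3, -44.7). D is the foot of the tangent from L: D = (28.6, -22.3).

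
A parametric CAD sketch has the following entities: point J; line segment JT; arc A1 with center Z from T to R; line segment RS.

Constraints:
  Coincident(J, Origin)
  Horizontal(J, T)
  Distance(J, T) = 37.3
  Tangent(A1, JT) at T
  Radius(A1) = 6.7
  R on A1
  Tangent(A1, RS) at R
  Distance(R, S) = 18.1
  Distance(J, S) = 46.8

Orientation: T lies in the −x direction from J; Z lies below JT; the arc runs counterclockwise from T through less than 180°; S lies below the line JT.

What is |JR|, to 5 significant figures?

44.574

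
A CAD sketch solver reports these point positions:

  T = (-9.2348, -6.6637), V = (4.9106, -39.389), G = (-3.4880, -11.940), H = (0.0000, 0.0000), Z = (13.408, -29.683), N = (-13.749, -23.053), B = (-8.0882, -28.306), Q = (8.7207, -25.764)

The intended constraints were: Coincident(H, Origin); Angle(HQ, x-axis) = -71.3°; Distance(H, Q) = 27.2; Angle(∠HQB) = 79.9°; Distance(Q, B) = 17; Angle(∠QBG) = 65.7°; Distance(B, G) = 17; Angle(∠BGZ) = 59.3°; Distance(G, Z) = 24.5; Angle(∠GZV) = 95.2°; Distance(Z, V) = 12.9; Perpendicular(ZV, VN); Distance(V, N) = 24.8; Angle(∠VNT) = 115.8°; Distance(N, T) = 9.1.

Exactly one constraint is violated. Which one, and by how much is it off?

Distance(N, T) = 9.1 — off by 7.90.

H = (0.00, 0.00) ✓; HQ at -71.30° ✓; |HQ| = 27.20 ✓; ∠HQB = 79.90° ✓; |QB| = 17.00 ✓; ∠QBG = 65.70° ✓; |BG| = 17.00 ✓; ∠BGZ = 59.30° ✓; |GZ| = 24.50 ✓; ∠GZV = 95.20° ✓; |ZV| = 12.90 ✓; ∠(ZV, VN) = 90.00° ✓; |VN| = 24.80 ✓; ∠VNT = 115.8° ✓; |NT| = 17.00 ✗.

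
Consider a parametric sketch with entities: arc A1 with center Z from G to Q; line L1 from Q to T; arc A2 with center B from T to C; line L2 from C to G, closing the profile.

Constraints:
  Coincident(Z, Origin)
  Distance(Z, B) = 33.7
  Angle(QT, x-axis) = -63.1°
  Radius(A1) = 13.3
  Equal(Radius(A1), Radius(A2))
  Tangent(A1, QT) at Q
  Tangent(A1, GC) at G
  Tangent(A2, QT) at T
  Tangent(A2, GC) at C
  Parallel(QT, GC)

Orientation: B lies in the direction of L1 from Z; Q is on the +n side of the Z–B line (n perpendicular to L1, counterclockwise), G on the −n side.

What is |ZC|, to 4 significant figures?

36.23

The slot axis is L1's direction at -63.1°, so u = (cos -63.1°, sin -63.1°) = (0.4524, -0.8918) and n = (−sin -63.1°, cos -63.1°) = (0.8918, 0.4524). Z is at the origin and B lies 33.7 along u from Z, so B = 33.7·u = (15.25, -30.05). Tangency of A1 to both parallel lines with radius 13.3 puts Q and G at Z ± 13.3·n: Q = (11.86, 6.017), G = (-11.86, -6.017). Equal radii place T and C the same way about B: T = B + 13.3·n = (27.11, -24.04), C = B − 13.3·n = (3.386, -36.07). Then |ZC| = |C − Z| = 36.23.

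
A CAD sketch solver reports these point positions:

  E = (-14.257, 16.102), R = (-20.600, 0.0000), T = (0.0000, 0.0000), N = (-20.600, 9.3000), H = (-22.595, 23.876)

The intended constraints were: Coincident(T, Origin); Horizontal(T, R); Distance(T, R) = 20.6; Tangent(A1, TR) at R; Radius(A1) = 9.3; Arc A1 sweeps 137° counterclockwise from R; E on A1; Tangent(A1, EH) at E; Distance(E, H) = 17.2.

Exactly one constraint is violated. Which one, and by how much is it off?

Distance(E, H) = 17.2 — off by 5.80.

T = (0.00, 0.00) ✓; T.y = 0.00, R.y = 0.00 ✓; |TR| = 20.60 ✓; ∠(NR, RT) = 90.00° ✓; |NR| = 9.300 ✓; bearing(N→E) − bearing(N→R) = 137.0° ✓; |NE| = 9.301 ✓; ∠(NE, EH) = 90.00° ✓; |EH| = 11.40 ✗.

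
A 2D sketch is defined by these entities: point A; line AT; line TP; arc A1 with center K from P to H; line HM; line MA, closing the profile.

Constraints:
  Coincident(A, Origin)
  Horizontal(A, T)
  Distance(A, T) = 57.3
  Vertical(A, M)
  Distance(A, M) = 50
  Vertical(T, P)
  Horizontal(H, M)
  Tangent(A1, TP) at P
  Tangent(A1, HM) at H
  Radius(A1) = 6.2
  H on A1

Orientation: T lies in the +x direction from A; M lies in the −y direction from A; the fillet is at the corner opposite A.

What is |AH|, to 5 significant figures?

71.493

A is at the origin; AT is horizontal with |AT| = 57.3 and T on the +x side, so T = (57.300, 0.0000). AM is vertical with |AM| = 50.0 and M on the −y side, so M = (0.0000, -50.000). The virtual corner opposite A is at (57.300, -50.000). The tangent condition forces KP to be normal to TP and A1 meets HM tangentially, so KH is at right angles to HM, with radius 6.2, so the center K sits 6.2 in from both sides at K = (51.100, -43.800). That places the tangent points at P = (57.300, -43.800) on TP and H = (51.100, -50.000) on HM. Then |AH| = |H − A| = 71.493.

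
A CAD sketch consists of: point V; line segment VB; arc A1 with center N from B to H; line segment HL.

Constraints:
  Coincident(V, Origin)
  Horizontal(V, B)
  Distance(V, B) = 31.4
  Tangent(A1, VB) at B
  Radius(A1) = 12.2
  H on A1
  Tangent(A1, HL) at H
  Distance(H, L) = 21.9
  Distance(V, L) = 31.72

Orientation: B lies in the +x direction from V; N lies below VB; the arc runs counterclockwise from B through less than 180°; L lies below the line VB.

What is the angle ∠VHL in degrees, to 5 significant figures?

93.902°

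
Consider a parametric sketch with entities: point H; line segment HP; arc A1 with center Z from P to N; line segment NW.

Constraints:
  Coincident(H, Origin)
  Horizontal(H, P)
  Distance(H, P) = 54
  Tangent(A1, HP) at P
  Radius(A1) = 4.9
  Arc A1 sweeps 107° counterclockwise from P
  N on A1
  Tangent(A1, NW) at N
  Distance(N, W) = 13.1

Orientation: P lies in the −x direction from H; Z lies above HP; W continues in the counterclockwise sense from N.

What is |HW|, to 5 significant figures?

56.392

H is at the origin; HP is horizontal with |HP| = 54.0 and P on the −x side, so P = (-54.000, 0.0000). A1 meets HP tangentially, so ZP is at right angles to HP, so Z = P + (0, 4.9) = (-54.000, 4.9000). On A1, P sits at bearing -90° from Z; a 107° counterclockwise sweep puts N at bearing 17°, so N = Z + 4.9·(cos 17°, sin 17°) = (-49.314, 6.3326). Tangency of A1 to NW means the radius ZN is perpendicular to NW, so NW runs along (−sin 17°, cos 17°); with |NW| = 13.1, W = (-53.144, 18.860). Then |HW| = |W − H| = 56.392.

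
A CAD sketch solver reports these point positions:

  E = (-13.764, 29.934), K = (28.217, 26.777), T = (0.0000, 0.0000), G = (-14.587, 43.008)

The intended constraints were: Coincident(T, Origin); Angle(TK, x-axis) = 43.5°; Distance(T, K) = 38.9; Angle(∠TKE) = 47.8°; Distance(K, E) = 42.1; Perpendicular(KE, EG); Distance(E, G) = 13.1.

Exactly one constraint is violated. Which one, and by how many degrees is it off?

Perpendicular(KE, EG) — off by 7.90°.

T = (0.00, 0.00) ✓; TK at 43.50° ✓; |TK| = 38.90 ✓; ∠TKE = 47.80° ✓; |KE| = 42.10 ✓; ∠(KE, EG) = 82.10° ✗; |EG| = 13.10 ✓.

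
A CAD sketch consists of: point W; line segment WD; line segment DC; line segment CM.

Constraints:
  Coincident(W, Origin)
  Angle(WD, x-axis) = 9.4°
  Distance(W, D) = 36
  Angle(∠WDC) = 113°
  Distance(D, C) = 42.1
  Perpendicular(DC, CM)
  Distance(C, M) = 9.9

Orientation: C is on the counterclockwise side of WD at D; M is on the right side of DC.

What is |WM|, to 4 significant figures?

70.76

∠WDC = 113.0°, so DC runs at 9.4° + (180° − 113.0°) = 76.40° from the x-axis; with |DC| = 42.1, C = D + 42.1·(cos 76.40°, sin 76.40°) = (45.42, 46.80). DC is perpendicular to CM; with |CM| = 9.9 on the right of DC, M = C + 9.9·(0.9720, -0.2351) = (55.04, 44.47). Then |WM| = |M − W| = 70.76.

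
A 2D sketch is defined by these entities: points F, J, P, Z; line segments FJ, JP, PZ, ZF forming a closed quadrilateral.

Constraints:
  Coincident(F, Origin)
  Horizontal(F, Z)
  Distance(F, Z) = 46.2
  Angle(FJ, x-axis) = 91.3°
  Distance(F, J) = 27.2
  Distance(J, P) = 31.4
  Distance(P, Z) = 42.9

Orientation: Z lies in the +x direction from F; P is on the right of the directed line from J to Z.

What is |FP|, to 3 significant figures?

5.26

Checks: |JP| = 31.40 ✓; |PZ| = 42.90 ✓.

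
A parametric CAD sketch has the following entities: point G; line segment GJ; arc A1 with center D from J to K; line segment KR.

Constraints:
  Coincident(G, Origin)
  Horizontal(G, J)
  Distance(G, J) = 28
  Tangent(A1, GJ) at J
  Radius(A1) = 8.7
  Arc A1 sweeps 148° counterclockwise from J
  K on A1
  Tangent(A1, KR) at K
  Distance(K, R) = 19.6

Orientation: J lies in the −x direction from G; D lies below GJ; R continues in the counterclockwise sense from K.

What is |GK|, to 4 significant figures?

36.36

G is at the origin; GJ is horizontal with |GJ| = 28.0 and J on the −x side, so J = (-28.00, 0.000). Tangency of A1 to GJ means the radius DJ is perpendicular to GJ, so D = J + (0, -8.7) = (-28.00, -8.700). On A1, J sits at bearing 90° from D; a 148° counterclockwise sweep puts K at bearing 238°, so K = D + 8.7·(cos 238°, sin 238°) = (-32.61, -16.08). Then |GK| = |K − G| = 36.36.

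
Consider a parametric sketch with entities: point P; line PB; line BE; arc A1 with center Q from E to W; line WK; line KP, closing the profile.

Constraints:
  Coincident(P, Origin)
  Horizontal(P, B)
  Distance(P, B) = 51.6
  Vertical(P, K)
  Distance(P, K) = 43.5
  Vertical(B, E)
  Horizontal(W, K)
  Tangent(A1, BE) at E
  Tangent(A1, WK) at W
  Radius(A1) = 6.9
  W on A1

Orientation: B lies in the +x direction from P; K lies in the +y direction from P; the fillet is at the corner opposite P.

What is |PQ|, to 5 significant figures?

57.772

P is at the origin; P and B share the same y with |PB| = 51.6 and B on the +x side, so B = (51.600, 0.0000). PK is vertical with |PK| = 43.5 and K on the +y side, so K = (0.0000, 43.500). The virtual corner opposite P is at (51.600, 43.500). Tangency of A1 to BE means the radius QE is perpendicular to BE and tangency of A1 to WK means the radius QW is perpendicular to WK, with radius 6.9, so the center Q sits 6.9 in from both sides at Q = (44.700, 36.600). Then |PQ| = |Q − P| = 57.772.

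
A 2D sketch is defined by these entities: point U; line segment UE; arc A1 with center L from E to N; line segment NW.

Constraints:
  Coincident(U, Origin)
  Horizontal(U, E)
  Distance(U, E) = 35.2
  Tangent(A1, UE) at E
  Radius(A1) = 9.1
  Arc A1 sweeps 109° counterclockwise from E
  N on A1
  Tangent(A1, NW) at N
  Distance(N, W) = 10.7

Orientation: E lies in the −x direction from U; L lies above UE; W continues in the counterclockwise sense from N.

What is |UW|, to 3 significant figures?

37.4

U is at the origin; U and E share the same y with |UE| = 35.2 and E on the −x side, so E = (-35.2, 0.00). Since A1 is tangent to UE there, LE ⟂ UE, so L = E + (0, 9.1) = (-35.2, 9.10). On A1, E sits at bearing -90° from L; a 109° counterclockwise sweep puts N at bearing 19°, so N = L + 9.1·(cos 19°, sin 19°) = (-26.6, 12.1). The tangent condition forces LN to be normal to NW, so NW runs along (−sin 19°, cos 19°); with |NW| = 10.7, W = (-30.1, 22.2). Then |UW| = |W − U| = 37.4.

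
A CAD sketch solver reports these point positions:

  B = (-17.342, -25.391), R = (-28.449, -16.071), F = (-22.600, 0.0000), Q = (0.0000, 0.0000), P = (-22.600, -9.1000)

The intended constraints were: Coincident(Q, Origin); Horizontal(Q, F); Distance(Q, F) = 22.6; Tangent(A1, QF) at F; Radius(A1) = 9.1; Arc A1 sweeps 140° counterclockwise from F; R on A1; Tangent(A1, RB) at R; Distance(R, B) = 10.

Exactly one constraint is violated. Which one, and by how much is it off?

Distance(R, B) = 10 — off by 4.50.

Q = (0.00, 0.00) ✓; Q.y = 0.00, F.y = 0.00 ✓; |QF| = 22.60 ✓; ∠(PF, FQ) = 90.00° ✓; |PF| = 9.100 ✓; bearing(P→R) − bearing(P→F) = 140.0° ✓; |PR| = 9.100 ✓; ∠(PR, RB) = 90.00° ✓; |RB| = 14.50 ✗.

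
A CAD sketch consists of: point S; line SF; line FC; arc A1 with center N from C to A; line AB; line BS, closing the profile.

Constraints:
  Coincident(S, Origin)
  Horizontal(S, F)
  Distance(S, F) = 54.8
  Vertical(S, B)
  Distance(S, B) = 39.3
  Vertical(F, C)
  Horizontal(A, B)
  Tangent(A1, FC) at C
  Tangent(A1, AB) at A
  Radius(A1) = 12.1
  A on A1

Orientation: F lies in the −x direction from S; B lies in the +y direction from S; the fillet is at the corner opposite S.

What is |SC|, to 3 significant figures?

61.2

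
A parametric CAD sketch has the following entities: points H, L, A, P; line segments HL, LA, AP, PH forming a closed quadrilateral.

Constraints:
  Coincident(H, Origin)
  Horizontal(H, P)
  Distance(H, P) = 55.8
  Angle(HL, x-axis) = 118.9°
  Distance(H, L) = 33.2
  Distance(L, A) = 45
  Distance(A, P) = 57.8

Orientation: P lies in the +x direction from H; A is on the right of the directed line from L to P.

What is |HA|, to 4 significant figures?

13.17

Checks: HL at 118.9° ✓; |LA| = 45.00 ✓; |AP| = 57.80 ✓.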